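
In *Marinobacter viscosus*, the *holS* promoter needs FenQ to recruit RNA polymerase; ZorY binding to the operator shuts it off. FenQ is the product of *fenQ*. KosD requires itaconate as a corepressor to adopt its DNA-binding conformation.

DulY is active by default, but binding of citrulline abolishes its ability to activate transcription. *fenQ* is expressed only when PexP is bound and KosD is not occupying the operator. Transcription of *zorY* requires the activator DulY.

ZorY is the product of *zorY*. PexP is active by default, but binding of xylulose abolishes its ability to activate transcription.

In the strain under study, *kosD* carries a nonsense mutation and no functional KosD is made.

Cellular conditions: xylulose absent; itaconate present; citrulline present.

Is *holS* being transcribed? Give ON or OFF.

ON

KosD is non-functional in this strain, so it has no effect.
Xylulose is absent, so PexP is active.
No repressor is bound and PexP is active, so *fenQ* is transcribed.
So FenQ is produced and active.
Citrulline is present, so DulY is inactive.
Required activator DulY is absent, so *zorY* is not transcribed.
So ZorY is not produced.
No repressor is bound and FenQ is active, so *holS* is transcribed.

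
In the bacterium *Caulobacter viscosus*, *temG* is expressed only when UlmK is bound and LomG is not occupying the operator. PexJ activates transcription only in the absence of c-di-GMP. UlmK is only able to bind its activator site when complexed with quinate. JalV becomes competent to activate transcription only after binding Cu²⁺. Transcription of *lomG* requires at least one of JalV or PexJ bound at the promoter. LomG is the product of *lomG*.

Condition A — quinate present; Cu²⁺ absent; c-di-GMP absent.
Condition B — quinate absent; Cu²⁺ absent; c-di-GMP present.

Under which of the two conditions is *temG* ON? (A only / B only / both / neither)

Condition A:
Quinate is present, so UlmK is active.
Cu²⁺ is absent, so JalV is inactive.
c-di-GMP is absent, so PexJ is active.
Activator PexJ is present, so *lomG* is transcribed.
So LomG is produced and active.
With repressor LomG bound, *temG* is not transcribed.
→ *temG* is OFF in A.
Condition B:
Quinate is absent, so UlmK is inactive.
Cu²⁺ is absent, so JalV is inactive.
c-di-GMP is present, so PexJ is inactive.
No activator is available at the *lomG* promoter, so *lomG* is not transcribed.
So LomG is not produced.
Required activator UlmK is absent, so *temG* is not transcribed.
→ *temG* is OFF in B.

neither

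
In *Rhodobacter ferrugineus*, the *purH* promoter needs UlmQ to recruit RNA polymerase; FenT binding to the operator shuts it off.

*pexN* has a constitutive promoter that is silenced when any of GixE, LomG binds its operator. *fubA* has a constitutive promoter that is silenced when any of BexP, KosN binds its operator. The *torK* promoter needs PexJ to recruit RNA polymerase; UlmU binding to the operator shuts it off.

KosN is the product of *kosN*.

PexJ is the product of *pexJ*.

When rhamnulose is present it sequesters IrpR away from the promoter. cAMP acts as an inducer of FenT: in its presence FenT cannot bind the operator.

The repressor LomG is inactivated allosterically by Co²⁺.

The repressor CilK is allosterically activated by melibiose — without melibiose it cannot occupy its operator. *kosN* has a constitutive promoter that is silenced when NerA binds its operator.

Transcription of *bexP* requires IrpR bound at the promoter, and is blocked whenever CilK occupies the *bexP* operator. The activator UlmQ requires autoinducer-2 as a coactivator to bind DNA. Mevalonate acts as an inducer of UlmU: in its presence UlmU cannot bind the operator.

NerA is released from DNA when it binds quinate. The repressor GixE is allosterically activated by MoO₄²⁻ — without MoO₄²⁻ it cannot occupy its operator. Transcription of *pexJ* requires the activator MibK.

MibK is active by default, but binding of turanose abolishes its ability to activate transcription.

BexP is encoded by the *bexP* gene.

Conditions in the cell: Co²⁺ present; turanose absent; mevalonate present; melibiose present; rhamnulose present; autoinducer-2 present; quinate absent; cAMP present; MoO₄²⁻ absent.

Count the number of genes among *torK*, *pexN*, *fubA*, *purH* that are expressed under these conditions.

4

Turanose is absent, so MibK is active.
No repressor is bound and MibK is active, so *pexJ* is transcribed.
So PexJ is produced and active.
Mevalonate is present, so UlmU is inactive.
No repressor is bound and PexJ is active, so *torK* is transcribed.
→ *torK* is ON.
MoO₄²⁻ is absent, so GixE is inactive.
Co²⁺ is present, so LomG is inactive.
With no repressor bound, *pexN* is transcribed.
→ *pexN* is ON.
Melibiose is present, so CilK is active.
Rhamnulose is present, so IrpR is inactive.
With repressor CilK bound, *bexP* is not transcribed.
So BexP is not produced.
Quinate is absent, so NerA is active.
With repressor NerA bound, *kosN* is not transcribed.
So KosN is not produced.
With no repressor bound, *fubA* is transcribed.
→ *fubA* is ON.
cAMP is present, so FenT is inactive.
Autoinducer-2 is present, so UlmQ is active.
No repressor is bound and UlmQ is active, so *purH* is transcribed.
→ *purH* is ON.
4 of the 4 genes are transcribed.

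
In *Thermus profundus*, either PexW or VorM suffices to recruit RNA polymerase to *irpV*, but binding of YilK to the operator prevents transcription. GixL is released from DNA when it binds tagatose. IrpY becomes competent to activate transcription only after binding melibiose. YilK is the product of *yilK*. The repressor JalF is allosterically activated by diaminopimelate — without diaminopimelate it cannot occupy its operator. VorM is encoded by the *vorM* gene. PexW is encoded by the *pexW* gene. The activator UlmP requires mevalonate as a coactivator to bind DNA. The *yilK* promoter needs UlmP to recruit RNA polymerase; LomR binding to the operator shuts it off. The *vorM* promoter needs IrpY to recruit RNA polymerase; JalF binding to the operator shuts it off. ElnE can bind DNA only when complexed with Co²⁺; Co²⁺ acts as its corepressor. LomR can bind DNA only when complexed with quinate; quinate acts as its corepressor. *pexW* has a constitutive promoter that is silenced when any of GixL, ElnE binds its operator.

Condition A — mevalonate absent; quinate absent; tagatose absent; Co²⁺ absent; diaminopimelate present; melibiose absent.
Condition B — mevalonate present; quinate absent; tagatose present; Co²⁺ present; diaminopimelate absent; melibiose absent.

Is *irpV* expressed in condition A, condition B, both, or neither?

neither

Condition A:
Mevalonate is absent, so UlmP is inactive.
Quinate is absent, so LomR is inactive.
Required activator UlmP is absent, so *yilK* is not transcribed.
So YilK is not produced.
Tagatose is absent, so GixL is active.
Co²⁺ is absent, so ElnE is inactive.
With repressor GixL bound, *pexW* is not transcribed.
So PexW is not produced.
Diaminopimelate is present, so JalF is active.
Melibiose is absent, so IrpY is inactive.
With repressor JalF bound, *vorM* is not transcribed.
So VorM is not produced.
No activator is available at the *irpV* promoter, so *irpV* is not transcribed.
→ *irpV* is OFF in A.
Condition B:
Mevalonate is present, so UlmP is active.
Quinate is absent, so LomR is inactive.
No repressor is bound and UlmP is active, so *yilK* is transcribed.
So YilK is produced and active.
Tagatose is present, so GixL is inactive.
Co²⁺ is present, so ElnE is active.
With repressor ElnE bound, *pexW* is not transcribed.
So PexW is not produced.
Diaminopimelate is absent, so JalF is inactive.
Melibiose is absent, so IrpY is inactive.
Required activator IrpY is absent, so *vorM* is not transcribed.
So VorM is not produced.
With repressor YilK bound, *irpV* is not transcribed.
→ *irpV* is OFF in B.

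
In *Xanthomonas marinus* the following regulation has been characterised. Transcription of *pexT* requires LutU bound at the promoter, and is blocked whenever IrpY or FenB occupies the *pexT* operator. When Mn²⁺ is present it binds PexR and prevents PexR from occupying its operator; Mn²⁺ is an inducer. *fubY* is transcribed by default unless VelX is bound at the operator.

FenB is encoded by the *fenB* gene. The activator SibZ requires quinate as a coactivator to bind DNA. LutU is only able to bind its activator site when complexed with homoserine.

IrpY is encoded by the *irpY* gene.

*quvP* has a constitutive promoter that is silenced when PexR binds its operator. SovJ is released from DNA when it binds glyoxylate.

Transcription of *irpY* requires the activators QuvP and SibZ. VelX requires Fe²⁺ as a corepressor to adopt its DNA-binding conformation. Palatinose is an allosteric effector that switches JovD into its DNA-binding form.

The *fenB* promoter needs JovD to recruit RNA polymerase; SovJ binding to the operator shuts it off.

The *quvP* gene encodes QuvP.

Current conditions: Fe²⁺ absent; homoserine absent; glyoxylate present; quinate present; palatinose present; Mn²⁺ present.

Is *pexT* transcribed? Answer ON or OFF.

OFF

Homoserine is absent, so LutU is inactive.
Mn²⁺ is present, so PexR is inactive.
With no repressor bound, *quvP* is transcribed.
So QuvP is produced and active.
Quinate is present, so SibZ is active.
No repressor is bound and QuvP and SibZ are active, so *irpY* is transcribed.
So IrpY is produced and active.
Glyoxylate is present, so SovJ is inactive.
Palatinose is present, so JovD is active.
No repressor is bound and JovD is active, so *fenB* is transcribed.
So FenB is produced and active.
With repressor IrpY bound, *pexT* is not transcribed.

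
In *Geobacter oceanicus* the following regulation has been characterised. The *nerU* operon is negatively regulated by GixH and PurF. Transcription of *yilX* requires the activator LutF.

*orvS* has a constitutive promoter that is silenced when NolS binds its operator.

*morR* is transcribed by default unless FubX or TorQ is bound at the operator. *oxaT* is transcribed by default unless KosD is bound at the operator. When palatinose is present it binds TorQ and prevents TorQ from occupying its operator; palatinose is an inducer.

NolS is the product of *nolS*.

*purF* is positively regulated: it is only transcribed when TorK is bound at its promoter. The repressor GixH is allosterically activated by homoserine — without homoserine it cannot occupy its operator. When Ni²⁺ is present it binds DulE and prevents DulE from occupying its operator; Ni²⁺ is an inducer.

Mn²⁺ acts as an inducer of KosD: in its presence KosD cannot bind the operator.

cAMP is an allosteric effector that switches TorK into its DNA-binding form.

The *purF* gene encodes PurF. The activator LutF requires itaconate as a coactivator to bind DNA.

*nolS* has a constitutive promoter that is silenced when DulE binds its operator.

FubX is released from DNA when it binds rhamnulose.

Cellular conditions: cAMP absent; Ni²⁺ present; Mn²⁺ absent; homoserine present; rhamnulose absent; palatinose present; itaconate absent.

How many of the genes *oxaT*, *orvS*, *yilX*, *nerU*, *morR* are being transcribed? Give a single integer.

Mn²⁺ is absent, so KosD is active.
With repressor KosD bound, *oxaT* is not transcribed.
→ *oxaT* is OFF.
Ni²⁺ is present, so DulE is inactive.
With no repressor bound, *nolS* is transcribed.
So NolS is produced and active.
With repressor NolS bound, *orvS* is not transcribed.
→ *orvS* is OFF.
Itaconate is absent, so LutF is inactive.
Required activator LutF is absent, so *yilX* is not transcribed.
→ *yilX* is OFF.
Homoserine is present, so GixH is active.
cAMP is absent, so TorK is inactive.
Required activator TorK is absent, so *purF* is not transcribed.
So PurF is not produced.
With repressor GixH bound, *nerU* is not transcribed.
→ *nerU* is OFF.
Rhamnulose is absent, so FubX is active.
Palatinose is present, so TorQ is inactive.
With repressor FubX bound, *morR* is not transcribed.
→ *morR* is OFF.
0 of the 5 genes are transcribed.

0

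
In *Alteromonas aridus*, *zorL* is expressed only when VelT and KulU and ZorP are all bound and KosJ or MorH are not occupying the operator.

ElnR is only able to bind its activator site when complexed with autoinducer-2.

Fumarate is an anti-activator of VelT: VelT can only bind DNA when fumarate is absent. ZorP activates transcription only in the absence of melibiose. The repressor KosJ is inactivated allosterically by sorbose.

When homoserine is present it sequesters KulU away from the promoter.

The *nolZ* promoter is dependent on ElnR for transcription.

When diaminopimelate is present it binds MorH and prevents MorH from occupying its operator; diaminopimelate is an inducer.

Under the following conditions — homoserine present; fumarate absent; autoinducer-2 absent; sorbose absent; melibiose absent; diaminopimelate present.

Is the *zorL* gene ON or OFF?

OFF

Fumarate is absent, so VelT is active.
Homoserine is present, so KulU is inactive.
Sorbose is absent, so KosJ is active.
Diaminopimelate is present, so MorH is inactive.
Melibiose is absent, so ZorP is active.
With repressor KosJ bound, *zorL* is not transcribed.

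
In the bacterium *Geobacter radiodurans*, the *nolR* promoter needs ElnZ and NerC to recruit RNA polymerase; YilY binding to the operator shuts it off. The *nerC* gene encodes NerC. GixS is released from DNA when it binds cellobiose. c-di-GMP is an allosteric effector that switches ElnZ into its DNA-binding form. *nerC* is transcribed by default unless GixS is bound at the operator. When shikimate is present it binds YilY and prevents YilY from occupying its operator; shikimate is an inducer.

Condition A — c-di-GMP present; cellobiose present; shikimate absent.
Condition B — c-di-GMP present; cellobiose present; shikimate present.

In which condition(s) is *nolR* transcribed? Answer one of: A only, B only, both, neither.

Condition A:
c-di-GMP is present, so ElnZ is active.
Cellobiose is present, so GixS is inactive.
With no repressor bound, *nerC* is transcribed.
So NerC is produced and active.
Shikimate is absent, so YilY is active.
With repressor YilY bound, *nolR* is not transcribed.
→ *nolR* is OFF in A.
Condition B:
c-di-GMP is present, so ElnZ is active.
Cellobiose is present, so GixS is inactive.
With no repressor bound, *nerC* is transcribed.
So NerC is produced and active.
Shikimate is present, so YilY is inactive.
No repressor is bound and ElnZ and NerC are active, so *nolR* is transcribed.
→ *nolR* is ON in B.

B only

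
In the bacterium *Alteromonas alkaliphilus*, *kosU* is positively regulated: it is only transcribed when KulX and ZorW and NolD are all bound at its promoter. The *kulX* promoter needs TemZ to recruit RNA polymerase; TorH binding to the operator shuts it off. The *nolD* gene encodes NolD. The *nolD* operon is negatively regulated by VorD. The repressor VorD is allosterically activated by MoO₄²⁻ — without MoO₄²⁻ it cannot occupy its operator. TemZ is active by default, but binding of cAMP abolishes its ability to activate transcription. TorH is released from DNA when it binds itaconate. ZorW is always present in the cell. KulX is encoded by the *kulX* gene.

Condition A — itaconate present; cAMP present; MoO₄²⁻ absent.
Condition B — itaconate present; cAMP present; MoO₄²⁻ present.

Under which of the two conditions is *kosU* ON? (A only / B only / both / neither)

Condition A:
Itaconate is present, so TorH is inactive.
cAMP is present, so TemZ is inactive.
Required activator TemZ is absent, so *kulX* is not transcribed.
So KulX is not produced.
ZorW is produced constitutively and is active.
MoO₄²⁻ is absent, so VorD is inactive.
With no repressor bound, *nolD* is transcribed.
So NolD is produced and active.
Required activator KulX is absent, so *kosU* is not transcribed.
→ *kosU* is OFF in A.
Condition B:
Itaconate is present, so TorH is inactive.
cAMP is present, so TemZ is inactive.
Required activator TemZ is absent, so *kulX* is not transcribed.
So KulX is not produced.
ZorW is produced constitutively and is active.
MoO₄²⁻ is present, so VorD is active.
With repressor VorD bound, *nolD* is not transcribed.
So NolD is not produced.
Required activator KulX is absent, so *kosU* is not transcribed.
→ *kosU* is OFF in B.

neither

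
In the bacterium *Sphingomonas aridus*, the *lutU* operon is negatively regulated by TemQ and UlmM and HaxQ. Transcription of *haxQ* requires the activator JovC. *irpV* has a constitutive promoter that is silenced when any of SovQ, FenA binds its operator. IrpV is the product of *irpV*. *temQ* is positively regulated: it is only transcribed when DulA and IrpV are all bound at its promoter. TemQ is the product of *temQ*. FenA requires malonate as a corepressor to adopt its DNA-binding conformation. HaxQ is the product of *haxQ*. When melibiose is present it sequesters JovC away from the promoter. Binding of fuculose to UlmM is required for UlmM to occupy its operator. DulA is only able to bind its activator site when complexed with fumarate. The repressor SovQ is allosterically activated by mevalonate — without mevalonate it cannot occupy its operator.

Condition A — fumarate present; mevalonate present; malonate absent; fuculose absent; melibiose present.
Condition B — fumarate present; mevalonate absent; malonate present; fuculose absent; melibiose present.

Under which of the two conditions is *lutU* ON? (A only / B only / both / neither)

both

Condition A:
Fumarate is present, so DulA is active.
Mevalonate is present, so SovQ is active.
Malonate is absent, so FenA is inactive.
With repressor SovQ bound, *irpV* is not transcribed.
So IrpV is not produced.
Required activator IrpV is absent, so *temQ* is not transcribed.
So TemQ is not produced.
Fuculose is absent, so UlmM is inactive.
Melibiose is present, so JovC is inactive.
Required activator JovC is absent, so *haxQ* is not transcribed.
So HaxQ is not produced.
With no repressor bound, *lutU* is transcribed.
→ *lutU* is ON in A.
Condition B:
Fumarate is present, so DulA is active.
Mevalonate is absent, so SovQ is inactive.
Malonate is present, so FenA is active.
With repressor FenA bound, *irpV* is not transcribed.
So IrpV is not produced.
Required activator IrpV is absent, so *temQ* is not transcribed.
So TemQ is not produced.
Fuculose is absent, so UlmM is inactive.
Melibiose is present, so JovC is inactive.
Required activator JovC is absent, so *haxQ* is not transcribed.
So HaxQ is not produced.
With no repressor bound, *lutU* is transcribed.
→ *lutU* is ON in B.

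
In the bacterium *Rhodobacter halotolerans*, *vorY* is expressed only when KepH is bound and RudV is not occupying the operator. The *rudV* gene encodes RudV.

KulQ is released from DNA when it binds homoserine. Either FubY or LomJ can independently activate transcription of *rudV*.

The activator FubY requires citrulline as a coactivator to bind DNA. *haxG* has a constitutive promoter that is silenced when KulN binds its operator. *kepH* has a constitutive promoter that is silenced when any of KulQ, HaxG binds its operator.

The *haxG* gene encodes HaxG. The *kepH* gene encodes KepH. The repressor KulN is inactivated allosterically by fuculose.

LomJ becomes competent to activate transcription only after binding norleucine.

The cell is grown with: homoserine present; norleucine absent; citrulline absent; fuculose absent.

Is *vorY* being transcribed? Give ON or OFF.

Homoserine is present, so KulQ is inactive.
Fuculose is absent, so KulN is active.
With repressor KulN bound, *haxG* is not transcribed.
So HaxG is not produced.
With no repressor bound, *kepH* is transcribed.
So KepH is produced and active.
Citrulline is absent, so FubY is inactive.
Norleucine is absent, so LomJ is inactive.
No activator is available at the *rudV* promoter, so *rudV* is not transcribed.
So RudV is not produced.
No repressor is bound and KepH is active, so *vorY* is transcribed.

ON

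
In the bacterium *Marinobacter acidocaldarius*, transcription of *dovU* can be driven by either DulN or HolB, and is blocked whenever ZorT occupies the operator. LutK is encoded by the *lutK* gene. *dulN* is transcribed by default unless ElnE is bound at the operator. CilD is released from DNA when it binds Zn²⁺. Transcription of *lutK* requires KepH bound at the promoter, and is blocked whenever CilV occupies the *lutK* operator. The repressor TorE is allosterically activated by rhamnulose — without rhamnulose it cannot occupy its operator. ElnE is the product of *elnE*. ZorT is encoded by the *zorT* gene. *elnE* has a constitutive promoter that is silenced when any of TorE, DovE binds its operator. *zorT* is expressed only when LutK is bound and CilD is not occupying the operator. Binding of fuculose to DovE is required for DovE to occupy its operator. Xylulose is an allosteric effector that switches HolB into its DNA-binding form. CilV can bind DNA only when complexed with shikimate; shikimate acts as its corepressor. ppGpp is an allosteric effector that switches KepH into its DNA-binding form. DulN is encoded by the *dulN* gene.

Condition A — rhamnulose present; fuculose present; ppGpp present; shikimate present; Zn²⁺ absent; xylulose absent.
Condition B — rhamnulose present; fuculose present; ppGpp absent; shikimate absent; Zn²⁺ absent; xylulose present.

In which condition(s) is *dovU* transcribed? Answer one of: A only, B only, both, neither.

both

Condition A:
Rhamnulose is present, so TorE is active.
Fuculose is present, so DovE is active.
With repressor TorE bound, *elnE* is not transcribed.
So ElnE is not produced.
With no repressor bound, *dulN* is transcribed.
So DulN is produced and active.
ppGpp is present, so KepH is active.
Shikimate is present, so CilV is active.
With repressor CilV bound, *lutK* is not transcribed.
So LutK is not produced.
Zn²⁺ is absent, so CilD is active.
With repressor CilD bound, *zorT* is not transcribed.
So ZorT is not produced.
Xylulose is absent, so HolB is inactive.
Activator DulN is present, so *dovU* is transcribed.
→ *dovU* is ON in A.
Condition B:
Rhamnulose is present, so TorE is active.
Fuculose is present, so DovE is active.
With repressor TorE bound, *elnE* is not transcribed.
So ElnE is not produced.
With no repressor bound, *dulN* is transcribed.
So DulN is produced and active.
ppGpp is absent, so KepH is inactive.
Shikimate is absent, so CilV is inactive.
Required activator KepH is absent, so *lutK* is not transcribed.
So LutK is not produced.
Zn²⁺ is absent, so CilD is active.
With repressor CilD bound, *zorT* is not transcribed.
So ZorT is not produced.
Xylulose is present, so HolB is active.
Activator DulN is present, so *dovU* is transcribed.
→ *dovU* is ON in B.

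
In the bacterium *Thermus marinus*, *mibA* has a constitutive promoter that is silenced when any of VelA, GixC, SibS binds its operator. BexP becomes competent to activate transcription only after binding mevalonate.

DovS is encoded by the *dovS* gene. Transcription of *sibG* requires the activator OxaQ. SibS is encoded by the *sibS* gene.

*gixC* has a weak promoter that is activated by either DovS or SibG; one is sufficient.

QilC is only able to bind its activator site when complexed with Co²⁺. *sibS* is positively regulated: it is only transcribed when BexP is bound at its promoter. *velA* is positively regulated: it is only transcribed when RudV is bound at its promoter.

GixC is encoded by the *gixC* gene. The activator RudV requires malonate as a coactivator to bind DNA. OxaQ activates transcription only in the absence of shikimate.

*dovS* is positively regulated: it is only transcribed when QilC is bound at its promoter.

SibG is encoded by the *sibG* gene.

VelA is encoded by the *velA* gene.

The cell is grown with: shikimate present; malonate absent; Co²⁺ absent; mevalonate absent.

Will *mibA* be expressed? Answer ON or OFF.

Malonate is absent, so RudV is inactive.
Required activator RudV is absent, so *velA* is not transcribed.
So VelA is not produced.
Co²⁺ is absent, so QilC is inactive.
Required activator QilC is absent, so *dovS* is not transcribed.
So DovS is not produced.
Shikimate is present, so OxaQ is inactive.
Required activator OxaQ is absent, so *sibG* is not transcribed.
So SibG is not produced.
No activator is available at the *gixC* promoter, so *gixC* is not transcribed.
So GixC is not produced.
Mevalonate is absent, so BexP is inactive.
Required activator BexP is absent, so *sibS* is not transcribed.
So SibS is not produced.
With no repressor bound, *mibA* is transcribed.

ON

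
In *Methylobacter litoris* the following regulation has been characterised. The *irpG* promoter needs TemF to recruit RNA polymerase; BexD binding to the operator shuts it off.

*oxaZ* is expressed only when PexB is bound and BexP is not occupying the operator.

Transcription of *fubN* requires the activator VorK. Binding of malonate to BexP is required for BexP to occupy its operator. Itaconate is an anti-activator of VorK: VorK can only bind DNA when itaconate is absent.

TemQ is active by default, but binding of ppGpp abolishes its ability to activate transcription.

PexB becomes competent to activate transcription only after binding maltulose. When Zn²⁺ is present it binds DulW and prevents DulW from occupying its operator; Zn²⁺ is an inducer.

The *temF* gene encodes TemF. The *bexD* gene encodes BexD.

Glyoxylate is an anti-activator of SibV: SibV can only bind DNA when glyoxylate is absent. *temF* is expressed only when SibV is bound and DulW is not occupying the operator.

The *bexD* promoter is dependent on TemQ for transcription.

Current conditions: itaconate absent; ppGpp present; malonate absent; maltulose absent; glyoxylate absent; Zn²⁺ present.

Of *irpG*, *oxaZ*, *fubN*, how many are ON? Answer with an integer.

Glyoxylate is absent, so SibV is active.
Zn²⁺ is present, so DulW is inactive.
No repressor is bound and SibV is active, so *temF* is transcribed.
So TemF is produced and active.
ppGpp is present, so TemQ is inactive.
Required activator TemQ is absent, so *bexD* is not transcribed.
So BexD is not produced.
No repressor is bound and TemF is active, so *irpG* is transcribed.
→ *irpG* is ON.
Maltulose is absent, so PexB is inactive.
Malonate is absent, so BexP is inactive.
Required activator PexB is absent, so *oxaZ* is not transcribed.
→ *oxaZ* is OFF.
Itaconate is absent, so VorK is active.
No repressor is bound and VorK is active, so *fubN* is transcribed.
→ *fubN* is ON.
2 of the 3 genes are transcribed.

2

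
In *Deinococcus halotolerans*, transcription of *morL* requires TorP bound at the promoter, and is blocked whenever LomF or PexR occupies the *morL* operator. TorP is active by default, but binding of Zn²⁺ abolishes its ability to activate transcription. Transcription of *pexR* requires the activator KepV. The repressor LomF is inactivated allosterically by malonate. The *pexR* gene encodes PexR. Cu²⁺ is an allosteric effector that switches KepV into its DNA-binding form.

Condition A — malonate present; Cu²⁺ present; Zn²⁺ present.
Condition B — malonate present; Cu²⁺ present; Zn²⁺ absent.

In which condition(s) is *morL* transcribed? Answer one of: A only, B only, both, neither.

neither

Condition A:
Malonate is present, so LomF is inactive.
Cu²⁺ is present, so KepV is active.
No repressor is bound and KepV is active, so *pexR* is transcribed.
So PexR is produced and active.
Zn²⁺ is present, so TorP is inactive.
With repressor PexR bound, *morL* is not transcribed.
→ *morL* is OFF in A.
Condition B:
Malonate is present, so LomF is inactive.
Cu²⁺ is present, so KepV is active.
No repressor is bound and KepV is active, so *pexR* is transcribed.
So PexR is produced and active.
Zn²⁺ is absent, so TorP is active.
With repressor PexR bound, *morL* is not transcribed.
→ *morL* is OFF in B.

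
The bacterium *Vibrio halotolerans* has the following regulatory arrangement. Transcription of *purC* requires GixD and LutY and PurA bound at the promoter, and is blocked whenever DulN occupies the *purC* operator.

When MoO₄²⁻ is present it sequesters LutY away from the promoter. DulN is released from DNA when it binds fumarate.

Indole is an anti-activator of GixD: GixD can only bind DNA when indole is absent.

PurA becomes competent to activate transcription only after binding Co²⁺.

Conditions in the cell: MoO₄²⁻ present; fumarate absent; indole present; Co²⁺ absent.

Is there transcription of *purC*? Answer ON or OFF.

OFF

Fumarate is absent, so DulN is active.
Indole is present, so GixD is inactive.
MoO₄²⁻ is present, so LutY is inactive.
Co²⁺ is absent, so PurA is inactive.
With repressor DulN bound, *purC* is not transcribed.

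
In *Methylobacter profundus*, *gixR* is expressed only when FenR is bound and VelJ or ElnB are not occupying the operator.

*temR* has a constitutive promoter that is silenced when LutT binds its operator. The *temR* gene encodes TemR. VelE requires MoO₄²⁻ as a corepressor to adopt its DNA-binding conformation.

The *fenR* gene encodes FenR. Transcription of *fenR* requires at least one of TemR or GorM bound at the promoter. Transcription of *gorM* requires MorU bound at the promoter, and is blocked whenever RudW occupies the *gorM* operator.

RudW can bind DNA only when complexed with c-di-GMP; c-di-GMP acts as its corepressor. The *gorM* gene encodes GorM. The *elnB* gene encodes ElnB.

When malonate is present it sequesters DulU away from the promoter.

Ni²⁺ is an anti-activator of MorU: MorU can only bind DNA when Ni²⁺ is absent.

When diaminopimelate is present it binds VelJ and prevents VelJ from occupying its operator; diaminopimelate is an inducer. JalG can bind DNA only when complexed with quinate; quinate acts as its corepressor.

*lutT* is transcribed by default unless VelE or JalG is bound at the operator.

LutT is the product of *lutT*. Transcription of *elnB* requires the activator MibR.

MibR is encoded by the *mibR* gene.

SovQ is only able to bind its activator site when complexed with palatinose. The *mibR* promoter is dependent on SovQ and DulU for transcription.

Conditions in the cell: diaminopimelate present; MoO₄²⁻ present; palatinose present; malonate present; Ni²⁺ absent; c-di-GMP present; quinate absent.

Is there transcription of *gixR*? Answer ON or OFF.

Diaminopimelate is present, so VelJ is inactive.
MoO₄²⁻ is present, so VelE is active.
Quinate is absent, so JalG is inactive.
With repressor VelE bound, *lutT* is not transcribed.
So LutT is not produced.
With no repressor bound, *temR* is transcribed.
So TemR is produced and active.
Ni²⁺ is absent, so MorU is active.
c-di-GMP is present, so RudW is active.
With repressor RudW bound, *gorM* is not transcribed.
So GorM is not produced.
Activator TemR is present, so *fenR* is transcribed.
So FenR is produced and active.
Palatinose is present, so SovQ is active.
Malonate is present, so DulU is inactive.
Required activator DulU is absent, so *mibR* is not transcribed.
So MibR is not produced.
Required activator MibR is absent, so *elnB* is not transcribed.
So ElnB is not produced.
No repressor is bound and FenR is active, so *gixR* is transcribed.

ON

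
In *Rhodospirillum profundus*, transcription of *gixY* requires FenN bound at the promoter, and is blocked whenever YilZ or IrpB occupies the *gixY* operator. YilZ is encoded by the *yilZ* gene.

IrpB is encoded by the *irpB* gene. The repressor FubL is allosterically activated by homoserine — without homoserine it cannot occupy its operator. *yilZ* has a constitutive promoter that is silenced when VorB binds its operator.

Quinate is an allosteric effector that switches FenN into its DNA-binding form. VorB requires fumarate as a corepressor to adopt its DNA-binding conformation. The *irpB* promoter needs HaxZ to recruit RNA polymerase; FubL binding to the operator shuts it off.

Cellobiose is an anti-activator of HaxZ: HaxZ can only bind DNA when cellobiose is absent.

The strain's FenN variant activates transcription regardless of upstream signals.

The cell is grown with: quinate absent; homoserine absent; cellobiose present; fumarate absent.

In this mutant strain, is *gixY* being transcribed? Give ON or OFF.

Fumarate is absent, so VorB is inactive.
With no repressor bound, *yilZ* is transcribed.
So YilZ is produced and active.
FenN is constitutively active in this strain.
Cellobiose is present, so HaxZ is inactive.
Homoserine is absent, so FubL is inactive.
Required activator HaxZ is absent, so *irpB* is not transcribed.
So IrpB is not produced.
With repressor YilZ bound, *gixY* is not transcribed.

OFF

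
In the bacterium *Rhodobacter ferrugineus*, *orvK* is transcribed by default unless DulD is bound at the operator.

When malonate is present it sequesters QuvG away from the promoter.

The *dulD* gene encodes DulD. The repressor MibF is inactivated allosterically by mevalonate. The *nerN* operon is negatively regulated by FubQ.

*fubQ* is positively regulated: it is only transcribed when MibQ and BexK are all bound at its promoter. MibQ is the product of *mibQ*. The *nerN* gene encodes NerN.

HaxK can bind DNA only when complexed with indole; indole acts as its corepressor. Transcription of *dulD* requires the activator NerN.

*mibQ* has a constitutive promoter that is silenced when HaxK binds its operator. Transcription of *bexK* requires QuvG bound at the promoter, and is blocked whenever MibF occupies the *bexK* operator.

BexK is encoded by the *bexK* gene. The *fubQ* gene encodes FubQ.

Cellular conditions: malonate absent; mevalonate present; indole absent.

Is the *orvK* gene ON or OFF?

Indole is absent, so HaxK is inactive.
With no repressor bound, *mibQ* is transcribed.
So MibQ is produced and active.
Mevalonate is present, so MibF is inactive.
Malonate is absent, so QuvG is active.
No repressor is bound and QuvG is active, so *bexK* is transcribed.
So BexK is produced and active.
No repressor is bound and MibQ and BexK are active, so *fubQ* is transcribed.
So FubQ is produced and active.
With repressor FubQ bound, *nerN* is not transcribed.
So NerN is not produced.
Required activator NerN is absent, so *dulD* is not transcribed.
So DulD is not produced.
With no repressor bound, *orvK* is transcribed.

ON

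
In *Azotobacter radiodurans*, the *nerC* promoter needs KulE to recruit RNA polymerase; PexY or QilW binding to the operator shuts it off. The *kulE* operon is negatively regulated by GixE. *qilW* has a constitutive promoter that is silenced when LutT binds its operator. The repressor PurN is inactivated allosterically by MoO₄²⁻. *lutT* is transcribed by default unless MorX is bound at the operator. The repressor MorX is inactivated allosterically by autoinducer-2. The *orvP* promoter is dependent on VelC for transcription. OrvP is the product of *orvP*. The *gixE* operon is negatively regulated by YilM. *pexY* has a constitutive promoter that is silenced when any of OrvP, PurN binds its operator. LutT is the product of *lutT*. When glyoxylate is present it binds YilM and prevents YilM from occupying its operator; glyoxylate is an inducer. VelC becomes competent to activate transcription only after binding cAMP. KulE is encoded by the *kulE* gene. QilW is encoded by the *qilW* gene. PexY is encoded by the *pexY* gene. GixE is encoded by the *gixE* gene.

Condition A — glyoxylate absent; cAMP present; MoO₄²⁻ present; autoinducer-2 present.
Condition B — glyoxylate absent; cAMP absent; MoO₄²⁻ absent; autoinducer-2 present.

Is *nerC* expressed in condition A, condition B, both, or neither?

both

Condition A:
Glyoxylate is absent, so YilM is active.
With repressor YilM bound, *gixE* is not transcribed.
So GixE is not produced.
With no repressor bound, *kulE* is transcribed.
So KulE is produced and active.
cAMP is present, so VelC is active.
No repressor is bound and VelC is active, so *orvP* is transcribed.
So OrvP is produced and active.
MoO₄²⁻ is present, so PurN is inactive.
With repressor OrvP bound, *pexY* is not transcribed.
So PexY is not produced.
Autoinducer-2 is present, so MorX is inactive.
With no repressor bound, *lutT* is transcribed.
So LutT is produced and active.
With repressor LutT bound, *qilW* is not transcribed.
So QilW is not produced.
No repressor is bound and KulE is active, so *nerC* is transcribed.
→ *nerC* is ON in A.
Condition B:
Glyoxylate is absent, so YilM is active.
With repressor YilM bound, *gixE* is not transcribed.
So GixE is not produced.
With no repressor bound, *kulE* is transcribed.
So KulE is produced and active.
cAMP is absent, so VelC is inactive.
Required activator VelC is absent, so *orvP* is not transcribed.
So OrvP is not produced.
MoO₄²⁻ is absent, so PurN is active.
With repressor PurN bound, *pexY* is not transcribed.
So PexY is not produced.
Autoinducer-2 is present, so MorX is inactive.
With no repressor bound, *lutT* is transcribed.
So LutT is produced and active.
With repressor LutT bound, *qilW* is not transcribed.
So QilW is not produced.
No repressor is bound and KulE is active, so *nerC* is transcribed.
→ *nerC* is ON in B.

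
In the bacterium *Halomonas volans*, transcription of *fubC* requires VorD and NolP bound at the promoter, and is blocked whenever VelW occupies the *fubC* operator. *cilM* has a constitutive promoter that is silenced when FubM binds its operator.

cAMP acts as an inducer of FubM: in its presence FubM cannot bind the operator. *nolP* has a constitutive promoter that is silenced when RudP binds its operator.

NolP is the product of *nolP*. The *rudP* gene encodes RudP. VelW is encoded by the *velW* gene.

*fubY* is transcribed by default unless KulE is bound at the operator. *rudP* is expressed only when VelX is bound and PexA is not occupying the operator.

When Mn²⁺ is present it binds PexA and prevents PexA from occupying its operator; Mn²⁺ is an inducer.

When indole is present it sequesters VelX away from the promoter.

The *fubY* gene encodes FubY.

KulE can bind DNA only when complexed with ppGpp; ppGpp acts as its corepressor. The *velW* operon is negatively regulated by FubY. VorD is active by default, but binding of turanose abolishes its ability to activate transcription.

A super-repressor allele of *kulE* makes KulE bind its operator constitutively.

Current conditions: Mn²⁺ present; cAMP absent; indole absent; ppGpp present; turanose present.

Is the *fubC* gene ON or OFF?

Turanose is present, so VorD is inactive.
Mn²⁺ is present, so PexA is inactive.
Indole is absent, so VelX is active.
No repressor is bound and VelX is active, so *rudP* is transcribed.
So RudP is produced and active.
With repressor RudP bound, *nolP* is not transcribed.
So NolP is not produced.
KulE is constitutively active in this strain.
With repressor KulE bound, *fubY* is not transcribed.
So FubY is not produced.
With no repressor bound, *velW* is transcribed.
So VelW is produced and active.
With repressor VelW bound, *fubC* is not transcribed.

OFF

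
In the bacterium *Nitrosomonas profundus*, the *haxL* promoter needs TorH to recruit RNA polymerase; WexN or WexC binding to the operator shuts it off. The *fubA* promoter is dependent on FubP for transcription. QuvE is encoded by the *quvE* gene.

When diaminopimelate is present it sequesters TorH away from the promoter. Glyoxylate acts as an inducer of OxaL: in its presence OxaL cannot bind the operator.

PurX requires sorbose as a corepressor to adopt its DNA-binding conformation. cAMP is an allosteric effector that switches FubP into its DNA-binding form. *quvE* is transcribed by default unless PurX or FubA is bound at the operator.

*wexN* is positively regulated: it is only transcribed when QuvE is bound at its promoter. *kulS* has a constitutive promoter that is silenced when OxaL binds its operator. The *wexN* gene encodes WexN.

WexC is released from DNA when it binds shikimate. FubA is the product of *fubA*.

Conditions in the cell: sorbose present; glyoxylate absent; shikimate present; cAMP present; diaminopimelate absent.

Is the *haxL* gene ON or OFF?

ON

Sorbose is present, so PurX is active.
cAMP is present, so FubP is active.
No repressor is bound and FubP is active, so *fubA* is transcribed.
So FubA is produced and active.
With repressor PurX bound, *quvE* is not transcribed.
So QuvE is not produced.
Required activator QuvE is absent, so *wexN* is not transcribed.
So WexN is not produced.
Shikimate is present, so WexC is inactive.
Diaminopimelate is absent, so TorH is active.
No repressor is bound and TorH is active, so *haxL* is transcribed.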